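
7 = 7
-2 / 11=-0.18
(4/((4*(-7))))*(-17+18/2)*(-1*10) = -80/7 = -11.43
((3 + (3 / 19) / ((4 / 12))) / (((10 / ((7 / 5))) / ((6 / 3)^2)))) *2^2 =3696 / 475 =7.78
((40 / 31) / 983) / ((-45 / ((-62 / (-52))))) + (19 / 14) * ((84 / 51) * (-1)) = -4370486 / 1955187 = -2.24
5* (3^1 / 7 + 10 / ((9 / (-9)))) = -335 / 7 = -47.86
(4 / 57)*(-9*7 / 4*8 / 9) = -56 / 57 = -0.98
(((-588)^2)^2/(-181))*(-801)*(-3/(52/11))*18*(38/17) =-540321029356002048/40001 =-13507688041699.01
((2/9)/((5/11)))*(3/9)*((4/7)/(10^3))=11/118125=0.00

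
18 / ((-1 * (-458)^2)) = -9 / 104882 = -0.00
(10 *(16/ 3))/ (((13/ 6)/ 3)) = 960/ 13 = 73.85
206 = 206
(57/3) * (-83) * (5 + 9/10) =-93043/10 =-9304.30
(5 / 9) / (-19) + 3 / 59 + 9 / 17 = 94507 / 171513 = 0.55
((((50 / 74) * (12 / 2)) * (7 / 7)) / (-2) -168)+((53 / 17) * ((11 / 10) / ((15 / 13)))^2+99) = -965109511 / 14152500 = -68.19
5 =5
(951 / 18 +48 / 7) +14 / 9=7717 / 126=61.25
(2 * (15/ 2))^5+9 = 759384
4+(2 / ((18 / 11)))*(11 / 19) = 805 / 171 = 4.71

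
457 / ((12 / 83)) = 3160.92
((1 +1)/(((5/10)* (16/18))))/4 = 9/8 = 1.12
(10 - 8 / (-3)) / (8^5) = 19 / 49152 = 0.00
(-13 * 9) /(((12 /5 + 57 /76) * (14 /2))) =-260 /49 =-5.31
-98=-98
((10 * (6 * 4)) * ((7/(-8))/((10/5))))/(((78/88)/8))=-12320/13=-947.69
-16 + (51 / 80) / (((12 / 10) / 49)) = 321 / 32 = 10.03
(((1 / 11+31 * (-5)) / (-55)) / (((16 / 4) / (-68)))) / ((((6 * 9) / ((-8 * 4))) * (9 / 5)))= 154496 / 9801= 15.76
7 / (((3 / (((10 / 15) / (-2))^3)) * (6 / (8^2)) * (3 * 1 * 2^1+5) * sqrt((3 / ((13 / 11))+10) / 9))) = -224 * sqrt(2119) / 145233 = -0.07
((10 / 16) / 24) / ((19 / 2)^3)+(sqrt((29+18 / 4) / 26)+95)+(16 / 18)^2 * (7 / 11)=sqrt(871) / 26+4669224581 / 48890952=96.64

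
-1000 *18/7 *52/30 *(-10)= 312000/7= 44571.43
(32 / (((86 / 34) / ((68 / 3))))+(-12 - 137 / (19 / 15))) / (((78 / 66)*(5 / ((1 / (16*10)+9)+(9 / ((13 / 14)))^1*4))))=10380436561 / 7706400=1346.99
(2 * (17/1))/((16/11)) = 187/8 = 23.38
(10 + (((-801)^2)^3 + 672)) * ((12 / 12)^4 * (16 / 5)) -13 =4225859747993687663 / 5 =845171949598737532.60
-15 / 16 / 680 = -3 / 2176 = -0.00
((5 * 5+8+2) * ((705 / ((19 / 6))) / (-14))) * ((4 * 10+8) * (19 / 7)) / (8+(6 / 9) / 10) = -7614000 / 847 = -8989.37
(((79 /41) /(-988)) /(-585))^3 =493039 /13307301667993214232000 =0.00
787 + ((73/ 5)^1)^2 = 25004/ 25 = 1000.16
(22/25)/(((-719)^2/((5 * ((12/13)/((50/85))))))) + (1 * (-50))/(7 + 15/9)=-969299631/168012325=-5.77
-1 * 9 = -9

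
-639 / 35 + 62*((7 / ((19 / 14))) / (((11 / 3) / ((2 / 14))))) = -42411 / 7315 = -5.80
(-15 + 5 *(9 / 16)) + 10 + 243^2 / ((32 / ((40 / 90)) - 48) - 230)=-475997 / 1648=-288.83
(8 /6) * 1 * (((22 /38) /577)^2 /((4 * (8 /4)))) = 121 /721124214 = 0.00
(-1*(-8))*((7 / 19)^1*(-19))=-56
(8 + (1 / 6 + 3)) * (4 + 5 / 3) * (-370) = -210715 / 9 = -23412.78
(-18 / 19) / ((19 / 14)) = -252 / 361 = -0.70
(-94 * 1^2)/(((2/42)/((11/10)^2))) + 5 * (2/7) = -835489/350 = -2387.11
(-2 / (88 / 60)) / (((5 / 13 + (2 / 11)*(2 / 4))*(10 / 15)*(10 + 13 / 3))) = -1755 / 5848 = -0.30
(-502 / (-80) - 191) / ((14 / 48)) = -22167 / 35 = -633.34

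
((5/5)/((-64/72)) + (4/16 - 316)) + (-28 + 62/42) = -57691/168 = -343.40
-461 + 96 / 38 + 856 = 7553 / 19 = 397.53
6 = 6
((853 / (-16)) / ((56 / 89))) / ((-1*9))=75917 / 8064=9.41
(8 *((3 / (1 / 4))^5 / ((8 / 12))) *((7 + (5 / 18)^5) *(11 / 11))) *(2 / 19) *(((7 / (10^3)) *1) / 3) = 2963542624 / 577125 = 5135.01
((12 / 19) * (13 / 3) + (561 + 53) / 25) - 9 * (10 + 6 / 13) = -412842 / 6175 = -66.86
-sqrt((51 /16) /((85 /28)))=-sqrt(105) /10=-1.02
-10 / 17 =-0.59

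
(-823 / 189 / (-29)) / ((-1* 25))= -823 / 137025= -0.01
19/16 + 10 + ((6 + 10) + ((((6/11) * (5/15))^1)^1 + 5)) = 5697/176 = 32.37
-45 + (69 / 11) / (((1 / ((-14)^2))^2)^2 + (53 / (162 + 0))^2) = 155098416539889 / 11400101582507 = 13.61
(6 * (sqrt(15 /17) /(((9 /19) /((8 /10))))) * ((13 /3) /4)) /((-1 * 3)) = -494 * sqrt(255) /2295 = -3.44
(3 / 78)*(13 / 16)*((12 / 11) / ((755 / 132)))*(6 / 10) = 27 / 7550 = 0.00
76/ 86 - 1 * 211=-9035/ 43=-210.12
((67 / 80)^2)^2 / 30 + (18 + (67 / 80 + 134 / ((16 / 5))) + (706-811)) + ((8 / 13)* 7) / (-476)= -12024930282259 / 271564800000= -44.28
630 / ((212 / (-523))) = -164745 / 106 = -1554.20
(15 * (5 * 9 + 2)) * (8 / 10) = 564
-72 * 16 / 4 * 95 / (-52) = 6840 / 13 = 526.15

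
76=76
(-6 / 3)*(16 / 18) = -16 / 9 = -1.78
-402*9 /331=-3618 /331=-10.93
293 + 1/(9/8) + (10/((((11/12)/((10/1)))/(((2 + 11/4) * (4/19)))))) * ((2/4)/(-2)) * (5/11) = 306545/1089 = 281.49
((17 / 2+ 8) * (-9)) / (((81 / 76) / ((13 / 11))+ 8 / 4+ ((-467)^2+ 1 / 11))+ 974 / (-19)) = -537966 / 789888883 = -0.00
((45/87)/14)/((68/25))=375/27608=0.01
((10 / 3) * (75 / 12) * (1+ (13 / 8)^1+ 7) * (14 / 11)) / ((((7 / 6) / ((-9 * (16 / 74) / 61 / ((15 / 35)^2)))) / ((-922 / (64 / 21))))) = 415072875 / 36112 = 11494.04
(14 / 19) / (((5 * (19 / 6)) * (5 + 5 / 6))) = 72 / 9025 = 0.01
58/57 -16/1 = -854/57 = -14.98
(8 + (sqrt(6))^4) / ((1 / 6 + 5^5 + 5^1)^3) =9504 / 6624546273541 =0.00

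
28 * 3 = 84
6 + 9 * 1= 15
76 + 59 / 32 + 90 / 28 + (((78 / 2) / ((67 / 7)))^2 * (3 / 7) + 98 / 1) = 187204085 / 1005536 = 186.17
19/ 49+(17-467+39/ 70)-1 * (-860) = 201363/ 490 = 410.94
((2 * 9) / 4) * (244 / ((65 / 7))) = 7686 / 65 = 118.25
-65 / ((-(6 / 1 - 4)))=65 / 2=32.50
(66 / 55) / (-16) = -3 / 40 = -0.08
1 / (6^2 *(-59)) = -0.00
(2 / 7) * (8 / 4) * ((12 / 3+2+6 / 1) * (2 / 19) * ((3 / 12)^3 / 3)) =1 / 266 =0.00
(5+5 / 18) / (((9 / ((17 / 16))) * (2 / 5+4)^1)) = 8075 / 57024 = 0.14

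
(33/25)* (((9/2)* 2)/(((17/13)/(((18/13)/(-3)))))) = -1782/425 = -4.19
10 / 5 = 2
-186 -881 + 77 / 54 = -57541 / 54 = -1065.57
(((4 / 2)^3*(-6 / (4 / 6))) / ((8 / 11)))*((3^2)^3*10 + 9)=-722601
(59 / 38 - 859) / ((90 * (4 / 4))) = -10861 / 1140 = -9.53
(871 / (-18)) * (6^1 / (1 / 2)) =-580.67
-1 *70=-70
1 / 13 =0.08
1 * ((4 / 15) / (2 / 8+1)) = 16 / 75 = 0.21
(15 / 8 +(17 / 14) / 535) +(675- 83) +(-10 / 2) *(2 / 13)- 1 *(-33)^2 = -193140001 / 389480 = -495.89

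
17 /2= 8.50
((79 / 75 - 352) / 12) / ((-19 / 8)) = 52642 / 4275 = 12.31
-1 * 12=-12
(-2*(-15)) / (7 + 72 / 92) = 690 / 179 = 3.85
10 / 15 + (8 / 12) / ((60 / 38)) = 49 / 45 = 1.09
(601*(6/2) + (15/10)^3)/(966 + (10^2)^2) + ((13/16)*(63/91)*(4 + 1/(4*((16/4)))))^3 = 1112858481651/91989475328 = 12.10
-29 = -29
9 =9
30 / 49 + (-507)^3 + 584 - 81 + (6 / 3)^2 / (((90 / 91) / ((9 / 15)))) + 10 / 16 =-3831506088281 / 29400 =-130323336.34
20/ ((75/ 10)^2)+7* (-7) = -2189/ 45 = -48.64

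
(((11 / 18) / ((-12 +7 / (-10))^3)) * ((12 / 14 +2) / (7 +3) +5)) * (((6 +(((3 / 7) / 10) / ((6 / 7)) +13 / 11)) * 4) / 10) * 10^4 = -45.62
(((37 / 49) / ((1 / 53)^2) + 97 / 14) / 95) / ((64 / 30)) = 625635 / 59584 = 10.50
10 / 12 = 5 / 6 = 0.83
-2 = -2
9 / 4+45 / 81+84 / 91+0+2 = 2681 / 468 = 5.73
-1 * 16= -16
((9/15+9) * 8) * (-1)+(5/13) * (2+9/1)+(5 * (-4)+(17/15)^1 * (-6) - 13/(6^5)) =-50226029/505440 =-99.37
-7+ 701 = 694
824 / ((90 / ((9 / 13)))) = 412 / 65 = 6.34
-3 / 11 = -0.27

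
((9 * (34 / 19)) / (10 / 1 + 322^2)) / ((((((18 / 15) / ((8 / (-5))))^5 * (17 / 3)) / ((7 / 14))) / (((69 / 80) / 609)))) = -736 / 8998824555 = -0.00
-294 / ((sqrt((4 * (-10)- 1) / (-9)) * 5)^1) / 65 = -882 * sqrt(41) / 13325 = -0.42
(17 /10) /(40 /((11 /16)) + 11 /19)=3553 /122810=0.03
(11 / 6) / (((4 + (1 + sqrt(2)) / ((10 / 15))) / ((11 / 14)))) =1331 / 4326 - 121 * sqrt(2) / 1442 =0.19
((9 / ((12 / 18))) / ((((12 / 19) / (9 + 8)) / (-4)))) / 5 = -2907 / 10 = -290.70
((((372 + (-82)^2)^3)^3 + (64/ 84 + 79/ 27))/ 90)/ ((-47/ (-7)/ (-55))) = -94836812934477256625791504905324731891/ 22842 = -4151861173911096078530405000000000.00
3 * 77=231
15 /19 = 0.79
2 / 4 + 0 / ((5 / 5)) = 1 / 2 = 0.50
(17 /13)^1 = 17 /13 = 1.31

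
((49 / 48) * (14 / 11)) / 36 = 0.04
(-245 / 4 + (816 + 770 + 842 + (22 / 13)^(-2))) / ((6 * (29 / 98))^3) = 11232302977 / 26559621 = 422.91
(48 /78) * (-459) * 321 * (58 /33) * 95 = -2164901040 /143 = -15139168.11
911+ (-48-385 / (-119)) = 14726 / 17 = 866.24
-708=-708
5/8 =0.62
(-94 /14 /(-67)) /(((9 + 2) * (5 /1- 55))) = -0.00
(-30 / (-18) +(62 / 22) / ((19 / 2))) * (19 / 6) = 1231 / 198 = 6.22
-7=-7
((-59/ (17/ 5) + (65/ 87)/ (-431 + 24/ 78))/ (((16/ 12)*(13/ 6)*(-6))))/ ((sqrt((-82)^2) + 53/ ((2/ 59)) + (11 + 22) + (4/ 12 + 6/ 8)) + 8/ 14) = 0.00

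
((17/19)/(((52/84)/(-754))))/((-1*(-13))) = -20706/247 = -83.83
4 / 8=0.50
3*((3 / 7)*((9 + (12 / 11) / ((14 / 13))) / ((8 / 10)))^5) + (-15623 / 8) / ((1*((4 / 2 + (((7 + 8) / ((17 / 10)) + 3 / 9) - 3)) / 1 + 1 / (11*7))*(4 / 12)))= 245386170134525369334789 / 622481707789534208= 394206.23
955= 955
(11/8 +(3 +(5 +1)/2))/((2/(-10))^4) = 36875/8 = 4609.38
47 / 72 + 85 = 6167 / 72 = 85.65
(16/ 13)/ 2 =8/ 13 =0.62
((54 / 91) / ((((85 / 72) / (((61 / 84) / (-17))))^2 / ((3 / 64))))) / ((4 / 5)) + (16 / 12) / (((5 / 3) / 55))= 2621840491169 / 59587222240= 44.00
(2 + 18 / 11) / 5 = 8 / 11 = 0.73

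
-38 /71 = -0.54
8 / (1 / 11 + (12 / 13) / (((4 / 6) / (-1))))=-1144 / 185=-6.18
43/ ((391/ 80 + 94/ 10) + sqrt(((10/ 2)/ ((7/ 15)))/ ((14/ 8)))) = 2.57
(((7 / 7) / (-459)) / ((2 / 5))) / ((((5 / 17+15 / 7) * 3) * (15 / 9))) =-7 / 15660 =-0.00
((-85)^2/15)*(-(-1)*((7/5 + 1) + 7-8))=2023/3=674.33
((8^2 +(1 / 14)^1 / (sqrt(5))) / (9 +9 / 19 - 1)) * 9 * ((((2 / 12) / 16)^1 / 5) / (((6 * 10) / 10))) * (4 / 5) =19 * sqrt(5) / 4508000 +76 / 4025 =0.02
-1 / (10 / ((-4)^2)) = -8 / 5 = -1.60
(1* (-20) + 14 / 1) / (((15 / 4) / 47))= -75.20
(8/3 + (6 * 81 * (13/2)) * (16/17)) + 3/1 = 151921/51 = 2978.84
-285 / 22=-12.95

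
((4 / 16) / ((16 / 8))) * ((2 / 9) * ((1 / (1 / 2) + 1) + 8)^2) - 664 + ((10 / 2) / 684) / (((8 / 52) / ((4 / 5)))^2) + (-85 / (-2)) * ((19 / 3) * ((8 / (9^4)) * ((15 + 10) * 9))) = -487496287 / 831060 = -586.60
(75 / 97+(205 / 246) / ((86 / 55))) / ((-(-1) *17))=65375 / 850884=0.08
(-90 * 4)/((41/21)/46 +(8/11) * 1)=-3825360/8179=-467.71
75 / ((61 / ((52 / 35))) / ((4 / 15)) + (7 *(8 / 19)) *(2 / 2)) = 296400 / 620123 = 0.48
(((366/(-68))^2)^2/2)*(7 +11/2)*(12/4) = 84113484075/5345344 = 15735.84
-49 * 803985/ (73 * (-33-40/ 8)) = 14201.61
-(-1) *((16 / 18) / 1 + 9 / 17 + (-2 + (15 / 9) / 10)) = -127 / 306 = -0.42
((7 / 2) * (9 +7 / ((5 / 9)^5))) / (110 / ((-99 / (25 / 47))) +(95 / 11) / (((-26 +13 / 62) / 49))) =-1916008975881 / 65874625000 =-29.09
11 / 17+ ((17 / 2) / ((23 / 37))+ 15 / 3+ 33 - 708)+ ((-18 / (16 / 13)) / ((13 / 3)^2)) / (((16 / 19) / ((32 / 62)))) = -827140241 / 1260584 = -656.16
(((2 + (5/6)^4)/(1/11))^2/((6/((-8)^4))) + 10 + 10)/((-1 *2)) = -5009155906/19683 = -254491.49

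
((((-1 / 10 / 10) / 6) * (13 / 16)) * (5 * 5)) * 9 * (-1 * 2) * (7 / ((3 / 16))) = 91 / 4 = 22.75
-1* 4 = -4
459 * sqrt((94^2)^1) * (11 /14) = 237303 /7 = 33900.43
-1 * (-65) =65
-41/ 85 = -0.48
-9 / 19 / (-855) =1 / 1805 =0.00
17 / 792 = 0.02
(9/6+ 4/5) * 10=23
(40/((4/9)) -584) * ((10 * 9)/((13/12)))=-41040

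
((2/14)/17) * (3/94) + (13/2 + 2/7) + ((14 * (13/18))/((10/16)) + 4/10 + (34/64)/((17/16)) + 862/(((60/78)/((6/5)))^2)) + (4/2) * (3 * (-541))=-10106708161/8988750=-1124.37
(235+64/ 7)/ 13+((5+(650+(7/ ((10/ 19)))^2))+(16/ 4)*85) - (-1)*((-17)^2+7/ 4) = 3370231/ 2275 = 1481.42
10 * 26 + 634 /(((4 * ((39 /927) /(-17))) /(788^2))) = -516998281492 /13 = -39769098576.31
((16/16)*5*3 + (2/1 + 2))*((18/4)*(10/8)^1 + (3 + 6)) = 2223/8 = 277.88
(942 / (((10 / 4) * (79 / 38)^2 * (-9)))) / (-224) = 56677 / 1310610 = 0.04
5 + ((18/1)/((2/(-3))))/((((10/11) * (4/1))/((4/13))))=2.72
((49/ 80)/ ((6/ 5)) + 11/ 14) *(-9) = -2613/ 224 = -11.67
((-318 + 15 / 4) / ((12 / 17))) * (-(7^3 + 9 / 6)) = 4907747 / 32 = 153367.09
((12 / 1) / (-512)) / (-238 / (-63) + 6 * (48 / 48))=-27 / 11264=-0.00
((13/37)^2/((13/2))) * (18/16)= 0.02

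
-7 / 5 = -1.40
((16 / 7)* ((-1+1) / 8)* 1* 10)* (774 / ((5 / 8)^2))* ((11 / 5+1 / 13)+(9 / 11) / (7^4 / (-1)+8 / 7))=0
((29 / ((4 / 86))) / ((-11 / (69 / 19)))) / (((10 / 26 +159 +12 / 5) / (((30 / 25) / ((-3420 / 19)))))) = 372853 / 43956880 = 0.01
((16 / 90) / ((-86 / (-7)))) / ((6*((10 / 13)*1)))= 91 / 29025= 0.00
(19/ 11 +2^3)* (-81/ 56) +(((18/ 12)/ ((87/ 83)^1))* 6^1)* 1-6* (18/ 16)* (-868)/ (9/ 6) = 69678825/ 17864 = 3900.52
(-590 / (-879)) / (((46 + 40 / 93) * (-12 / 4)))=-9145 / 1897761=-0.00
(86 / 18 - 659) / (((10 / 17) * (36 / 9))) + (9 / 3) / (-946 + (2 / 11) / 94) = -2039817089 / 7336215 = -278.05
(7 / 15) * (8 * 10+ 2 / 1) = 574 / 15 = 38.27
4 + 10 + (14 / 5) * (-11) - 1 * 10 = -134 / 5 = -26.80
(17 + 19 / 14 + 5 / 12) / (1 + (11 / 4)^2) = 6308 / 2877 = 2.19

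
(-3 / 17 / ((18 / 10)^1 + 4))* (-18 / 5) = 54 / 493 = 0.11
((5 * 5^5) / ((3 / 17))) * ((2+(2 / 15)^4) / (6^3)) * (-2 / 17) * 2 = -1265825 / 6561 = -192.93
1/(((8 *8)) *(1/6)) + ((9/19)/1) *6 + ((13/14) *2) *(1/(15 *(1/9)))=86187/21280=4.05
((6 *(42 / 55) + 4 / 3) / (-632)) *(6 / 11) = -244 / 47795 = -0.01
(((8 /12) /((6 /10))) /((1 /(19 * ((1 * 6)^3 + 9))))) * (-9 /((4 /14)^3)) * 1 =-1832906.25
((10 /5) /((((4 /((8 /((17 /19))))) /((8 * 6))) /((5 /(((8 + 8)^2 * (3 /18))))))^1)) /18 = 95 /68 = 1.40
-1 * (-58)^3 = 195112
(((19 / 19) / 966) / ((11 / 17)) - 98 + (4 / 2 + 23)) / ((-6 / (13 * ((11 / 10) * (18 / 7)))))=447.38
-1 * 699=-699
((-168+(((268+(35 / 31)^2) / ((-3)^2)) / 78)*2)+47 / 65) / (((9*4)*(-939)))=140413933 / 28506152610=0.00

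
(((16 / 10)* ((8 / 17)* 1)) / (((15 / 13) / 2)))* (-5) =-1664 / 255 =-6.53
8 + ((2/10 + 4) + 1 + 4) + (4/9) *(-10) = 574/45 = 12.76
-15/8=-1.88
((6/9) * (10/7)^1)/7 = 0.14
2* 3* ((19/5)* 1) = 114/5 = 22.80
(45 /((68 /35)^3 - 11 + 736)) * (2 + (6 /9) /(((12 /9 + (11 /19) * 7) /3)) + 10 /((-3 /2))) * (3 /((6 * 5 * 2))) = -42403375 /3213144583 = -0.01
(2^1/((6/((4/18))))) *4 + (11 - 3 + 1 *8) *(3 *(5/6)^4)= 211/9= 23.44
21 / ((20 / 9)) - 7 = 49 / 20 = 2.45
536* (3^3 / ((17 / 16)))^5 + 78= 8064612966196398 / 1419857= 5679876893.37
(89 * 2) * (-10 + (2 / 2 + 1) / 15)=-26344 / 15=-1756.27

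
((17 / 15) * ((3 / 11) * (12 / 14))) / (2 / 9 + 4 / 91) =5967 / 5995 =1.00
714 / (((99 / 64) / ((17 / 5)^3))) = 74834816 / 4125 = 18141.77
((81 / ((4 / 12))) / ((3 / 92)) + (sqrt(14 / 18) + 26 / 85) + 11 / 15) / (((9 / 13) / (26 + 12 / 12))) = 13 * sqrt(7) + 4941365 / 17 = 290702.92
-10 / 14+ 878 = 6141 / 7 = 877.29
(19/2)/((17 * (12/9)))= 57/136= 0.42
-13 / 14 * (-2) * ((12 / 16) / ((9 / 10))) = 65 / 42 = 1.55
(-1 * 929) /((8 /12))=-2787 /2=-1393.50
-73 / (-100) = 73 / 100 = 0.73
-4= -4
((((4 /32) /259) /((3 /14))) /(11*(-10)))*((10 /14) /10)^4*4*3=-1 /156353120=-0.00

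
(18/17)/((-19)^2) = 0.00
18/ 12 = 3/ 2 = 1.50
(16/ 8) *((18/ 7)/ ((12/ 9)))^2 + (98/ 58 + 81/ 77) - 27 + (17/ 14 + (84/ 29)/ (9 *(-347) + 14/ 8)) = -276873609/ 17741185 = -15.61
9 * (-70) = -630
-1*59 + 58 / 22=-620 / 11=-56.36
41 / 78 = 0.53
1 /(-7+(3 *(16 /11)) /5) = -55 /337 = -0.16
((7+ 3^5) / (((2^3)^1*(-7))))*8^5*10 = -10240000 / 7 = -1462857.14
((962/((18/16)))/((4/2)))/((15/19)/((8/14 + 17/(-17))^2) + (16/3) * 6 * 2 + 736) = 73112/137535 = 0.53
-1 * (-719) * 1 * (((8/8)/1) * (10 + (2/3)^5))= 1770178/243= 7284.68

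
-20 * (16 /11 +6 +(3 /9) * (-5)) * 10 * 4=-152800 /33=-4630.30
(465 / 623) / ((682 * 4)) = 15 / 54824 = 0.00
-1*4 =-4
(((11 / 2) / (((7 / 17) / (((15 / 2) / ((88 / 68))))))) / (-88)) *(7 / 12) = -1445 / 2816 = -0.51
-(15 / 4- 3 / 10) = -69 / 20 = -3.45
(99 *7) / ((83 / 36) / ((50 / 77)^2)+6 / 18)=62370000 / 522107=119.46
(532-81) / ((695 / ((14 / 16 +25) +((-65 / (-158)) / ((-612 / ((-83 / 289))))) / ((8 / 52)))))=16.79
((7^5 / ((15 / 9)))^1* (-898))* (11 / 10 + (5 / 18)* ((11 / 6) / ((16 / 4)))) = -11114086.27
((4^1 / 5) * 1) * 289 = 1156 / 5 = 231.20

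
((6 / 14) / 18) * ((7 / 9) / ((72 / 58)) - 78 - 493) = -184801 / 13608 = -13.58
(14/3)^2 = 196/9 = 21.78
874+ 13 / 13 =875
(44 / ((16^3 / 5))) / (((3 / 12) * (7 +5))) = 55 / 3072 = 0.02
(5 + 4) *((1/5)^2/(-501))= -3/4175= -0.00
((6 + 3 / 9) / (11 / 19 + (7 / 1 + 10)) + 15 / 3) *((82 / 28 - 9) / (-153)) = 26855 / 126252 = 0.21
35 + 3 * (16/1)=83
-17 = -17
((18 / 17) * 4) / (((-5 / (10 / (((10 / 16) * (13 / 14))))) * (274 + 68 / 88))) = -118272 / 2226575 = -0.05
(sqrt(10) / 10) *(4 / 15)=2 *sqrt(10) / 75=0.08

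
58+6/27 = 524/9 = 58.22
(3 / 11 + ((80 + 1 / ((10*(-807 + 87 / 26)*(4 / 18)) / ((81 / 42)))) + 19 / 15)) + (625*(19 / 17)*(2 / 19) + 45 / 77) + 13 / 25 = 7766456209 / 49730100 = 156.17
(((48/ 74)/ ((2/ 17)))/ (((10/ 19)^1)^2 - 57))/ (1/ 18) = -1325592/ 757649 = -1.75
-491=-491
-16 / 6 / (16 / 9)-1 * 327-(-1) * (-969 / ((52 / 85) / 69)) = -109620.52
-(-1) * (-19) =-19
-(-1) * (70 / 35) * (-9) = -18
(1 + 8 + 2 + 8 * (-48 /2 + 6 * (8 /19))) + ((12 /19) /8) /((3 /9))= -6101 /38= -160.55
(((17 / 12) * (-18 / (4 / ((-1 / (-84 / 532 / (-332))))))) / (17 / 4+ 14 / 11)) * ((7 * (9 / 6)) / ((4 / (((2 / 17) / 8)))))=121429 / 1296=93.70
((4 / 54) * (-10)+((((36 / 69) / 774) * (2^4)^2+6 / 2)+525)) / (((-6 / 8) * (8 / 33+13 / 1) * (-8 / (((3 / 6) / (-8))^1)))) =-38731033 / 93353688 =-0.41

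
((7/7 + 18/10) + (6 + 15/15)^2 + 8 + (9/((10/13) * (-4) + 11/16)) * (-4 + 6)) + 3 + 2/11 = 55.45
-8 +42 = 34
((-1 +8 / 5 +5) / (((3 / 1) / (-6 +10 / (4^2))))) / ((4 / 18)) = -903 / 20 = -45.15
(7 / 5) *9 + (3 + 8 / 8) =83 / 5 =16.60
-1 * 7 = -7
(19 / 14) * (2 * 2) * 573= 21774 / 7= 3110.57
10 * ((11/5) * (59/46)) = 649/23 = 28.22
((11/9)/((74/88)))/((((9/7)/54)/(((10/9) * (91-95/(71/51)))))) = 109500160/70929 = 1543.80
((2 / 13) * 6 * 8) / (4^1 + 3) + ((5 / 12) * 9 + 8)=4661 / 364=12.80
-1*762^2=-580644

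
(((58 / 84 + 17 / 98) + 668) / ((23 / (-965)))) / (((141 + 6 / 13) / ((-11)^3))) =1641737968585 / 6217659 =264044.39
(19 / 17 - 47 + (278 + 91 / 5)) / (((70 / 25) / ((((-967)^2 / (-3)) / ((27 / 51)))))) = -19895888653 / 378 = -52634626.07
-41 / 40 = -1.02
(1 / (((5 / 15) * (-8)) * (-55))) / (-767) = -0.00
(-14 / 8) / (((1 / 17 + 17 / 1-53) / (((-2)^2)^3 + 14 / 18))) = 69377 / 21996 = 3.15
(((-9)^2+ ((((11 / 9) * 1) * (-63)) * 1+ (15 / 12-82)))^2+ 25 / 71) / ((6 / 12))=6692079 / 568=11781.83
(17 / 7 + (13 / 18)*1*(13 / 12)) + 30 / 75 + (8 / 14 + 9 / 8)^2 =2747119 / 423360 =6.49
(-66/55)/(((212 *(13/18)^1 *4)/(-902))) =1.77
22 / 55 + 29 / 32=209 / 160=1.31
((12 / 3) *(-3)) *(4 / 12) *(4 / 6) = -8 / 3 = -2.67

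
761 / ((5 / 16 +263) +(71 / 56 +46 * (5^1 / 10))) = 85232 / 32209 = 2.65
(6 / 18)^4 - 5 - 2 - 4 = -890 / 81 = -10.99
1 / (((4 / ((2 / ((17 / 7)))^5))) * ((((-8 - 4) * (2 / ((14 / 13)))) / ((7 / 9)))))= -1647086 / 498369807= -0.00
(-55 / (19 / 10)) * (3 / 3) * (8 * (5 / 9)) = -128.65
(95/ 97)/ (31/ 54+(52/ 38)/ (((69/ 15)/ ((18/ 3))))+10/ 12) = 0.31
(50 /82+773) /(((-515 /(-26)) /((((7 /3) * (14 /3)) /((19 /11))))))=888992104 /3610665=246.21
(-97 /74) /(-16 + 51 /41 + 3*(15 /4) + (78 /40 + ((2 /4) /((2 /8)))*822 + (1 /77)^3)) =-9078158705 /11374918720012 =-0.00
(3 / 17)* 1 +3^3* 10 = 270.18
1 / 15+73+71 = 2161 / 15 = 144.07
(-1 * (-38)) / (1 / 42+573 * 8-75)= 1596 / 189379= 0.01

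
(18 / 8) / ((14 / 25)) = 225 / 56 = 4.02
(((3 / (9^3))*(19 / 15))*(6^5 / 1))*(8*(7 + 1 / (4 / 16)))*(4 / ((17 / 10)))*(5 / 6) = 1070080 / 153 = 6993.99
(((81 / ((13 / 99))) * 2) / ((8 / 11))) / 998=88209 / 51896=1.70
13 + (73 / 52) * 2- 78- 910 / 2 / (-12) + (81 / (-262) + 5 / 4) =-238435 / 10218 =-23.33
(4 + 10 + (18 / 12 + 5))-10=21 / 2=10.50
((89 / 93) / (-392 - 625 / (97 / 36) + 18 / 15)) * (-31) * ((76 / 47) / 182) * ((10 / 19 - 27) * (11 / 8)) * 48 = -43423990 / 58718933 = -0.74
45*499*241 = 5411655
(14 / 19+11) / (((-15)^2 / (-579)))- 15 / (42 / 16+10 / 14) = -9245293 / 266475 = -34.69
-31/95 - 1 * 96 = -9151/95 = -96.33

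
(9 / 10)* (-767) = -6903 / 10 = -690.30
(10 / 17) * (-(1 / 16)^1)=-0.04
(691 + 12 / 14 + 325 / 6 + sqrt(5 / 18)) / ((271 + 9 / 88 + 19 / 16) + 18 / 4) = 88 * sqrt(10) / 146145 + 2757304 / 1023015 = 2.70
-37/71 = -0.52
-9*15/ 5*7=-189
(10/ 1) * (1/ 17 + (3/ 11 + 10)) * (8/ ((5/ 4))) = 123648/ 187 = 661.22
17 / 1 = 17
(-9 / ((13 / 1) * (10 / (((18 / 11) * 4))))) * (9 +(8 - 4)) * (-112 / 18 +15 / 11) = 17316 / 605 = 28.62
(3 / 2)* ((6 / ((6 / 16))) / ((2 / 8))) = 96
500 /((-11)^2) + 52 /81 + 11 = 154603 /9801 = 15.77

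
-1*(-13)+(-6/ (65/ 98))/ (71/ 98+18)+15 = 27.52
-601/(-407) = 601/407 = 1.48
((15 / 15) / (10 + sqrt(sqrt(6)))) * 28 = 28 / (6^(1 / 4) + 10) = 2.42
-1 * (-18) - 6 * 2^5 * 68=-13038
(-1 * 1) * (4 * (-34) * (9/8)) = 153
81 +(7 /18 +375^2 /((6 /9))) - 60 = 1898630 /9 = 210958.89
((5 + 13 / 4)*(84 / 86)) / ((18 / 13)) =1001 / 172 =5.82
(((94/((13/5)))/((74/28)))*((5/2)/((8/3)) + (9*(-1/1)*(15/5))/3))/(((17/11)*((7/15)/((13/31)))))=-5001975/77996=-64.13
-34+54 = 20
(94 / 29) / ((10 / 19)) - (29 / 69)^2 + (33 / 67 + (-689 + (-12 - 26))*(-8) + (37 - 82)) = 5777.47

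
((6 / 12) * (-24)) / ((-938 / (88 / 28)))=132 / 3283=0.04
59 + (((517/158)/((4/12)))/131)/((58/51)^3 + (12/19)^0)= 400464017567/6784038574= 59.03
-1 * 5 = -5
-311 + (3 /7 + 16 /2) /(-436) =-949231 /3052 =-311.02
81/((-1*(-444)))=27/148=0.18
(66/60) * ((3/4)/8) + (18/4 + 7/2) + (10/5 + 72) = 82.10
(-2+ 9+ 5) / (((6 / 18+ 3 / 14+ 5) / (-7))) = -3528 / 233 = -15.14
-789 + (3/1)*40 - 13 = -682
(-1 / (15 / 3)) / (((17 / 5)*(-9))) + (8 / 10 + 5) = 4442 / 765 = 5.81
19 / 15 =1.27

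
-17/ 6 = -2.83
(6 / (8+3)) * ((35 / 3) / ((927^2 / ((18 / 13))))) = 140 / 13653783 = 0.00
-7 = -7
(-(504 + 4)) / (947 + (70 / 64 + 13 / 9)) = -0.53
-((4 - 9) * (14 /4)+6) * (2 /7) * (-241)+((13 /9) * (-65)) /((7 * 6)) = -794.09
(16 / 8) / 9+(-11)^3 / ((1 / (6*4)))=-287494 / 9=-31943.78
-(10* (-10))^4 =-100000000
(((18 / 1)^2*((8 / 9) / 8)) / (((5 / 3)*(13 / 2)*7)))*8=1728 / 455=3.80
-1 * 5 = -5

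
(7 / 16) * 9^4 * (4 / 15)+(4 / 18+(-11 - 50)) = 126841 / 180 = 704.67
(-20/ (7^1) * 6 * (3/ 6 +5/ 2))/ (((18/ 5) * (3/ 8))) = -800/ 21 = -38.10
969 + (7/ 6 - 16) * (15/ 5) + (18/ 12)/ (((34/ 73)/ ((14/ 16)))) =504461/ 544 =927.32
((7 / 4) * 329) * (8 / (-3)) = -4606 / 3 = -1535.33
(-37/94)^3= -50653/830584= -0.06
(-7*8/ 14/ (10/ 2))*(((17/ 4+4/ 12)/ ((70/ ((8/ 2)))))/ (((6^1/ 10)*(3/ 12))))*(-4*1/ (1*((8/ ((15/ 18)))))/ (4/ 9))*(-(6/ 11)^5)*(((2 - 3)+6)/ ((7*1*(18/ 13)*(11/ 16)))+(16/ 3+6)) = -0.76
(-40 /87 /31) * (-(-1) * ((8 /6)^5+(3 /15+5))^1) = -91504 /655371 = -0.14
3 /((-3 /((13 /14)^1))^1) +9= 113 /14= 8.07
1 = 1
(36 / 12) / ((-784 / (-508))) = 381 / 196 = 1.94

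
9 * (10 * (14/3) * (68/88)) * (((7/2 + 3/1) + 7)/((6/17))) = 273105/22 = 12413.86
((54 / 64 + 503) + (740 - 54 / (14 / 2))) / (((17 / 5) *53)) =1384465 / 201824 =6.86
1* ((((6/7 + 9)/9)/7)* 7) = 23/21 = 1.10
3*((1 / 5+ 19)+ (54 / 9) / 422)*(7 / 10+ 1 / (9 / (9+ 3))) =1236531 / 10550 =117.21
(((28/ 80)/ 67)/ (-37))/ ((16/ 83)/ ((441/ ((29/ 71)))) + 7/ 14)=-18191691/ 64447579390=-0.00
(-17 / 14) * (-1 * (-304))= -2584 / 7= -369.14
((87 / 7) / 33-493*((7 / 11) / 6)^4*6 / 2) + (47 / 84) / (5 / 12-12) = 124112657 / 879162768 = 0.14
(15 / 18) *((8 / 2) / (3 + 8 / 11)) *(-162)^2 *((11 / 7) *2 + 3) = 41378040 / 287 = 144174.36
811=811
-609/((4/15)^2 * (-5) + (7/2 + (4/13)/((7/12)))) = -171990/1037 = -165.85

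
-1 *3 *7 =-21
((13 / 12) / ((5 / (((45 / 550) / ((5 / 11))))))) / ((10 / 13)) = 507 / 10000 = 0.05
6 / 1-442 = -436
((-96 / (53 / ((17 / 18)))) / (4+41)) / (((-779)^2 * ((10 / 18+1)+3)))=-272 / 19779982395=-0.00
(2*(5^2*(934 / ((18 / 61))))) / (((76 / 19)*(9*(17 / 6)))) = 712175 / 459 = 1551.58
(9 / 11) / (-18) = -1 / 22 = -0.05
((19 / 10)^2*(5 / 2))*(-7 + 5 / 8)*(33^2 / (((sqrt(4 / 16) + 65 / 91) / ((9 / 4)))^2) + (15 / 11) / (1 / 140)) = -54119947833 / 239360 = -226102.72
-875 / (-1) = 875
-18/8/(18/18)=-9/4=-2.25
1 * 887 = 887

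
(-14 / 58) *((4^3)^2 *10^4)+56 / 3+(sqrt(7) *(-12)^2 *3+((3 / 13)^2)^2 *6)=-9885734.90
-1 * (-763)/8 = 763/8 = 95.38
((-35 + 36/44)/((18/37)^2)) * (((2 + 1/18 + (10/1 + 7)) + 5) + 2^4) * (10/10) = -46391303/8019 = -5785.17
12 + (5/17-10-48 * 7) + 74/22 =-61774/187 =-330.34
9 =9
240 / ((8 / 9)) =270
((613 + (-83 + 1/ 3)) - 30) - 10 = 1471/ 3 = 490.33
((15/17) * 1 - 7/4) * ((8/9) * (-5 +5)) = 0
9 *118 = 1062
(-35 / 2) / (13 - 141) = 35 / 256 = 0.14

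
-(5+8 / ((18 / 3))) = -19 / 3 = -6.33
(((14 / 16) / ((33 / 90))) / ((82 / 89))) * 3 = 28035 / 3608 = 7.77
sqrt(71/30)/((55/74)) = 37 * sqrt(2130)/825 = 2.07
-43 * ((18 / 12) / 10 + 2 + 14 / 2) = -7869 / 20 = -393.45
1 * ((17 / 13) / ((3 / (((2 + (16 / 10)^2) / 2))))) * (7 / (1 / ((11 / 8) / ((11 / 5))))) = 2261 / 520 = 4.35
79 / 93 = 0.85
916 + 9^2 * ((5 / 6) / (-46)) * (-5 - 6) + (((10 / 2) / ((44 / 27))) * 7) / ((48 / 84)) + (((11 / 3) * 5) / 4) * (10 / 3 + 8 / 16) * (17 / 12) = 217415227 / 218592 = 994.62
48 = 48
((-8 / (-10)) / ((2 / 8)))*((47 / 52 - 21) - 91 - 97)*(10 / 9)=-28856 / 39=-739.90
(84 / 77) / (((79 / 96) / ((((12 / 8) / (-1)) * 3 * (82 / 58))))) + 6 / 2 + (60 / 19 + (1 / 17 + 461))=458.78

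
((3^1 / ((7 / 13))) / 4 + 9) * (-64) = -4656 / 7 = -665.14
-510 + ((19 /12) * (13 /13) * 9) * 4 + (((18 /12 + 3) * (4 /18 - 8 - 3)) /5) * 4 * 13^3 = -85696.60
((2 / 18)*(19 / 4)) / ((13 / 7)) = 133 / 468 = 0.28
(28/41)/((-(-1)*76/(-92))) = -0.83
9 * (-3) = -27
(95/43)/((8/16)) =190/43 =4.42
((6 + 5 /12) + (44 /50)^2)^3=156878610917237 /421875000000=371.86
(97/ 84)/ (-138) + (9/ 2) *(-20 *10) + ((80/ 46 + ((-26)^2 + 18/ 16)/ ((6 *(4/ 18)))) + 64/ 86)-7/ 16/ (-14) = -97111703/ 249228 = -389.65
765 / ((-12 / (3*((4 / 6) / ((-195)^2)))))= -17 / 5070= -0.00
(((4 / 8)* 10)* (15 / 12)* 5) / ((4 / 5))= 625 / 16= 39.06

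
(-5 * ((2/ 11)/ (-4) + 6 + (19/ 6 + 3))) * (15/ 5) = -2000/ 11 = -181.82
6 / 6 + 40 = 41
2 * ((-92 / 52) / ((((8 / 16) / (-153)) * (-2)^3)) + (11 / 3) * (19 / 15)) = -126.06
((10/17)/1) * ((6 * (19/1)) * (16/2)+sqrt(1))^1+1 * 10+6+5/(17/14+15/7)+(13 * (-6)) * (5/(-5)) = 505406/799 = 632.55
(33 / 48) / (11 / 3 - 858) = -3 / 3728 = -0.00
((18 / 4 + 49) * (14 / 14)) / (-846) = -107 / 1692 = -0.06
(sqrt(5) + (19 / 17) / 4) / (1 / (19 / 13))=361 / 884 + 19 * sqrt(5) / 13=3.68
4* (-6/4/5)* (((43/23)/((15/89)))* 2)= -15308/575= -26.62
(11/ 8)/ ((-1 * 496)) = -11/ 3968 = -0.00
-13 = -13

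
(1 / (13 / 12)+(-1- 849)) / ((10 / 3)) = -16557 / 65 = -254.72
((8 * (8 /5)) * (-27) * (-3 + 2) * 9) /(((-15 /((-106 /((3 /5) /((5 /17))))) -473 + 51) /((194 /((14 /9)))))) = -1439150976 /1564549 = -919.85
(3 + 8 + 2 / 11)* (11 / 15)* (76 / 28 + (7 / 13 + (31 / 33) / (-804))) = 321876691 / 12072060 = 26.66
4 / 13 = 0.31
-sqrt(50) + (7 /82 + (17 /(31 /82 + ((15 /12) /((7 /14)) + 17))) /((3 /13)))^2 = 577777853689 /40196240100-5 * sqrt(2) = 7.30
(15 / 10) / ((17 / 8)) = 12 / 17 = 0.71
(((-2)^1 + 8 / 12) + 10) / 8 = 13 / 12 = 1.08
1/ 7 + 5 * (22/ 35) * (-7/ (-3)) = 157/ 21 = 7.48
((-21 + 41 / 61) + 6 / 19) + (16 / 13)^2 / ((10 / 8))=-18412114 / 979355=-18.80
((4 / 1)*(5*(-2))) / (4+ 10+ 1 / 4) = -160 / 57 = -2.81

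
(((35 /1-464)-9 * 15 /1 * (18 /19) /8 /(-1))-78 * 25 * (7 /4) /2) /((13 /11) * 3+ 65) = -221463 /7163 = -30.92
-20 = -20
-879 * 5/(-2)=4395/2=2197.50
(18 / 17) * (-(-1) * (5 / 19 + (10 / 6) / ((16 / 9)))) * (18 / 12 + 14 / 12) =1095 / 323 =3.39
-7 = -7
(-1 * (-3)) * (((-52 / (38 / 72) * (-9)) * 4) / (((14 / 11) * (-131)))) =-1111968 / 17423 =-63.82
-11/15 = -0.73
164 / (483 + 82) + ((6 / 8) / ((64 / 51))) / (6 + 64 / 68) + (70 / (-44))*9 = -2617473953 / 187742720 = -13.94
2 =2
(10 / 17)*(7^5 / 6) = 84035 / 51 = 1647.75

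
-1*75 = -75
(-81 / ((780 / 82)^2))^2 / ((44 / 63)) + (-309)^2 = 95482.15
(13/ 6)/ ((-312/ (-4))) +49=1765/ 36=49.03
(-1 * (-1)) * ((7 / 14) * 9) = 9 / 2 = 4.50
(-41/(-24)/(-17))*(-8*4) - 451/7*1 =-61.21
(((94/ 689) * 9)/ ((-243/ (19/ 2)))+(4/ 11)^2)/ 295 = 37919/ 132806817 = 0.00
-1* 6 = -6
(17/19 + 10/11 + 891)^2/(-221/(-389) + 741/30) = 135442281470240/4293536533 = 31545.62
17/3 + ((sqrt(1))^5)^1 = 20/3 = 6.67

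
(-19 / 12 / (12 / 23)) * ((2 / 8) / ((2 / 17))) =-7429 / 1152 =-6.45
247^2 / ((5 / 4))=244036 / 5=48807.20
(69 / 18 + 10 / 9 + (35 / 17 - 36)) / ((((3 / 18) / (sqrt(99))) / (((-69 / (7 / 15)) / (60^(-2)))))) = 33060798000 *sqrt(11) / 119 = 921430775.09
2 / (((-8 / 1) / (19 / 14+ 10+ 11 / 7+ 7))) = -279 / 56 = -4.98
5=5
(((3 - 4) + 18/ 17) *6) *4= 1.41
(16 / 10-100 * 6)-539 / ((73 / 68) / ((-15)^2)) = -41451916 / 365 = -113566.89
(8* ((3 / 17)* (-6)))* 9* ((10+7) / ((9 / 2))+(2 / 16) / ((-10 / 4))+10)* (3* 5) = -266868 / 17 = -15698.12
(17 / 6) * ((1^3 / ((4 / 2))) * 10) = 85 / 6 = 14.17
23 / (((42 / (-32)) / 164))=-60352 / 21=-2873.90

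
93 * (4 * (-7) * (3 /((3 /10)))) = -26040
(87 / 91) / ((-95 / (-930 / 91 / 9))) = 1798 / 157339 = 0.01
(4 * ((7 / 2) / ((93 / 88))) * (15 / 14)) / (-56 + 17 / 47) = -4136 / 16213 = -0.26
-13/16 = -0.81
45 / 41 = 1.10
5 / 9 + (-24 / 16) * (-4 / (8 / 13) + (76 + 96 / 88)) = -41711 / 396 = -105.33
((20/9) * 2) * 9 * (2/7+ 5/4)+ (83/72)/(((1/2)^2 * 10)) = 77981/1260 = 61.89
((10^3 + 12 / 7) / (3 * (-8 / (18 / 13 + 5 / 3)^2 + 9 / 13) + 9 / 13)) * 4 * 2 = 368817176 / 8811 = 41858.72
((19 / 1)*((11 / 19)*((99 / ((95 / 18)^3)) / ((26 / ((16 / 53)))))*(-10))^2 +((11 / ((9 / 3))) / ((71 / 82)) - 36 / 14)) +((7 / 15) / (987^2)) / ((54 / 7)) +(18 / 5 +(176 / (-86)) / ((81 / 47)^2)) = 757910590667015441927742001217 / 164291184746523312857971751250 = 4.61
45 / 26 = 1.73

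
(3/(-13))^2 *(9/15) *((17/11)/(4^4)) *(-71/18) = -3621/4759040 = -0.00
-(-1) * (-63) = -63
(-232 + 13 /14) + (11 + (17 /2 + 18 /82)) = -211.35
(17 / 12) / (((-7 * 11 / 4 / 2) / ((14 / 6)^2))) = -238 / 297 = -0.80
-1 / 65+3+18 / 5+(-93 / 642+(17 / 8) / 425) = 1792931 / 278200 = 6.44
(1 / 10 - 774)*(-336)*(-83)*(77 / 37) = -8309271432 / 185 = -44914980.71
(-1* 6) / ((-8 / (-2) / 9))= -27 / 2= -13.50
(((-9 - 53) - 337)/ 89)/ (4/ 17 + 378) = -6783/ 572270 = -0.01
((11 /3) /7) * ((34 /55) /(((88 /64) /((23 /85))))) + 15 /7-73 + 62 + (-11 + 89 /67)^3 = -1586638095466 /1736906325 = -913.49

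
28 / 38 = 14 / 19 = 0.74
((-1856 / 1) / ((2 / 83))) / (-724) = 106.39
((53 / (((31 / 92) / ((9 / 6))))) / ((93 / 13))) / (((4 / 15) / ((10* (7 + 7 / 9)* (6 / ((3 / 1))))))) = 55464500 / 2883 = 19238.47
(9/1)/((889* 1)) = 9/889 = 0.01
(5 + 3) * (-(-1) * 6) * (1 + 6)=336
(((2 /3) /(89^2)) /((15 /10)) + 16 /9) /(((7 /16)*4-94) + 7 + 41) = -506960 /12618153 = -0.04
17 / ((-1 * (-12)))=17 / 12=1.42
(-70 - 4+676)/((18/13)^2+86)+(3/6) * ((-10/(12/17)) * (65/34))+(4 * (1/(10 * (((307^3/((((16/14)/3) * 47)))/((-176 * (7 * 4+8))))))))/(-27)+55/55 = -3084486204757339/541684022158440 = -5.69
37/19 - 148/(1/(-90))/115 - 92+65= 39668/437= 90.77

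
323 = 323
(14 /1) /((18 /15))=35 /3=11.67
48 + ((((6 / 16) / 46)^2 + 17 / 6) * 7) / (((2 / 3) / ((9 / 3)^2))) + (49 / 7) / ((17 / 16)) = 322.34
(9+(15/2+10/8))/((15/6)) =7.10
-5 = -5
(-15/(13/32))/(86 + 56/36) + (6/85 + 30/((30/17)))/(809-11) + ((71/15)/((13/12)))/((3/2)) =145484441/57904210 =2.51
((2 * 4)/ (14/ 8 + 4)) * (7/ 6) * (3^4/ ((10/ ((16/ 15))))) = 8064/ 575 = 14.02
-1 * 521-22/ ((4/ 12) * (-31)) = -16085/ 31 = -518.87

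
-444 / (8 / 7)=-777 / 2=-388.50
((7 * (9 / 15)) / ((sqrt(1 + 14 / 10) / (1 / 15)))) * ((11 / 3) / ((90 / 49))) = 3773 * sqrt(15) / 40500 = 0.36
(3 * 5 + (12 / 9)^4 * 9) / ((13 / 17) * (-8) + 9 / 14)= -93058 / 11727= -7.94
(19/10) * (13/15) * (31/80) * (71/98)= 543647/1176000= 0.46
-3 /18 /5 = -1 /30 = -0.03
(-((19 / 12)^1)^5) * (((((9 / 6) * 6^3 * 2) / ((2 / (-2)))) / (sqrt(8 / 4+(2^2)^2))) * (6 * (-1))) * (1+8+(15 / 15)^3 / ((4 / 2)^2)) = -91615663 * sqrt(2) / 1536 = -84351.64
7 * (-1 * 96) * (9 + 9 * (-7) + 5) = 32928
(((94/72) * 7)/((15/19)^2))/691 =118769/5597100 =0.02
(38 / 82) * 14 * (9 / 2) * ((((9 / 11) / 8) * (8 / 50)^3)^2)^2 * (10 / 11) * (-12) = -772032135168 / 78714978694915771484375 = -0.00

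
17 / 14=1.21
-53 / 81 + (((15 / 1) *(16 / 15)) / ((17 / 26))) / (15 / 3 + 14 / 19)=542015 / 150093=3.61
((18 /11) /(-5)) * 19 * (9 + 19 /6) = -4161 /55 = -75.65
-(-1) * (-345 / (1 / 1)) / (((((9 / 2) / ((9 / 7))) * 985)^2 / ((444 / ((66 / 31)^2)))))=-0.00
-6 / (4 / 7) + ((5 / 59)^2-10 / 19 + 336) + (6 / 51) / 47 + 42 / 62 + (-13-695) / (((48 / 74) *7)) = 1946383532605 / 11467378237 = 169.73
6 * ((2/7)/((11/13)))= 156/77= 2.03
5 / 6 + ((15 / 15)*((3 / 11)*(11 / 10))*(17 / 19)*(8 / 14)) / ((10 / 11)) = 19991 / 19950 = 1.00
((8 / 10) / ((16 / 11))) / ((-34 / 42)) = -231 / 340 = -0.68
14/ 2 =7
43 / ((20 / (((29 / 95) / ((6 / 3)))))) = 1247 / 3800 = 0.33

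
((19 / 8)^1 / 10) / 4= 0.06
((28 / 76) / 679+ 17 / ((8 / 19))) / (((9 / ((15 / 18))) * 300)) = 595297 / 47770560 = 0.01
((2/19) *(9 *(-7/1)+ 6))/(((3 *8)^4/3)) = -1/18432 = -0.00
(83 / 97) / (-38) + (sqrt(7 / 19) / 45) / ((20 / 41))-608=-2241171 / 3686 + 41 * sqrt(133) / 17100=-607.99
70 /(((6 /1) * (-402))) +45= 54235 /1206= 44.97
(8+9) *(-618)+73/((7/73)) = -68213/7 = -9744.71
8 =8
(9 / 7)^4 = 6561 / 2401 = 2.73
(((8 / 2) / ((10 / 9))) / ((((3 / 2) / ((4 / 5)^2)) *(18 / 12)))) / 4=32 / 125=0.26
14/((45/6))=28/15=1.87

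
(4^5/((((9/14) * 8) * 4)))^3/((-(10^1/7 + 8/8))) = -629407744/12393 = -50787.36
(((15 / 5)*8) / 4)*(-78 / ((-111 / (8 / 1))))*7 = 8736 / 37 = 236.11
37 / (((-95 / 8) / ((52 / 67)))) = -15392 / 6365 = -2.42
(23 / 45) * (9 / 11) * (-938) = -21574 / 55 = -392.25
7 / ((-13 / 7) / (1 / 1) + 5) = 49 / 22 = 2.23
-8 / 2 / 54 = -2 / 27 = -0.07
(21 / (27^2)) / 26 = 7 / 6318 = 0.00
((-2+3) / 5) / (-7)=-1 / 35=-0.03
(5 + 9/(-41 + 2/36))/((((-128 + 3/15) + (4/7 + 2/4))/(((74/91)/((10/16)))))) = -320864/6537927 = -0.05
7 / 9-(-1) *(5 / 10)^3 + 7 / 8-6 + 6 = 16 / 9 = 1.78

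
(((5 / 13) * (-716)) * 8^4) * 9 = -131973120 / 13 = -10151778.46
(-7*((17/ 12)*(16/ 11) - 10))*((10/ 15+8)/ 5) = 47684/ 495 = 96.33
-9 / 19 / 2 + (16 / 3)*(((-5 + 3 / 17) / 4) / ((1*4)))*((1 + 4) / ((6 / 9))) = -7943 / 646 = -12.30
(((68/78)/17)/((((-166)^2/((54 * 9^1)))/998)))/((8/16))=161676/89557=1.81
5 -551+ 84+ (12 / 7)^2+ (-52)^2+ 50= 112452 / 49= 2294.94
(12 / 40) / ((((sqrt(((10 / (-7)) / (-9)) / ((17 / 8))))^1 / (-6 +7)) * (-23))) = -9 * sqrt(595) / 4600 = -0.05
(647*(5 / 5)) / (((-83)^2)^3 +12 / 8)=1294 / 653880746741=0.00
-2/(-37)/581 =2/21497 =0.00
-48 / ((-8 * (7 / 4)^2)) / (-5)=-96 / 245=-0.39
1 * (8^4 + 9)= 4105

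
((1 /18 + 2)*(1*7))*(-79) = -20461 /18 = -1136.72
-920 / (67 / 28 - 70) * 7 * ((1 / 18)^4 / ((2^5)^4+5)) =11270 / 13023347708313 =0.00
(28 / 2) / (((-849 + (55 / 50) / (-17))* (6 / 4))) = -4760 / 433023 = -0.01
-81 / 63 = -9 / 7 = -1.29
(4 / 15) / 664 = 1 / 2490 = 0.00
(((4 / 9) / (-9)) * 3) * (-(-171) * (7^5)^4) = -6064212238618512076 / 3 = -2021404079539504025.33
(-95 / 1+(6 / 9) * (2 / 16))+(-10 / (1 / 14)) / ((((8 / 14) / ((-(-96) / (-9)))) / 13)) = 406541 / 12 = 33878.42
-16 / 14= -8 / 7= -1.14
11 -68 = -57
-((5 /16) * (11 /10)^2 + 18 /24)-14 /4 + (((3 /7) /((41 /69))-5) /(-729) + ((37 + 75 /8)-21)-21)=-16554103 /66951360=-0.25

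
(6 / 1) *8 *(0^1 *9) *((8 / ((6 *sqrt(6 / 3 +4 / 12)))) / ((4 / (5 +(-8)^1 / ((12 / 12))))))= 0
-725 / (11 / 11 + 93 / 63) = -15225 / 52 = -292.79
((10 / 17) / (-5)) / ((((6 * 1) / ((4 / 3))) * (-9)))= 4 / 1377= 0.00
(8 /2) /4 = 1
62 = 62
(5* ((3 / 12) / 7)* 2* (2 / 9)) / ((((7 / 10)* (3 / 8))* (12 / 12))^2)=32000 / 27783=1.15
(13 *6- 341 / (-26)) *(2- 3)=-2369 / 26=-91.12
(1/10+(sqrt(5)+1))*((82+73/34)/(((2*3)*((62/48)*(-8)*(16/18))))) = -25749*sqrt(5)/16864 - 283239/168640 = -5.09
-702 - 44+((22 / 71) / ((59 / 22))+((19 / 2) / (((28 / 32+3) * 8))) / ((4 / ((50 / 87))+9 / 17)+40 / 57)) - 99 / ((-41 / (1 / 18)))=-787838297115263 / 1056490100389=-745.71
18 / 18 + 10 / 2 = 6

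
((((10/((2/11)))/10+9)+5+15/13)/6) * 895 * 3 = 9242.60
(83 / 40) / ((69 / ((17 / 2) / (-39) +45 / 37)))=0.03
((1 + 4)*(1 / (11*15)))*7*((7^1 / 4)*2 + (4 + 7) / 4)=175 / 132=1.33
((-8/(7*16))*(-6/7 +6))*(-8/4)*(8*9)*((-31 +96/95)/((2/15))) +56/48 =-9493565/798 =-11896.70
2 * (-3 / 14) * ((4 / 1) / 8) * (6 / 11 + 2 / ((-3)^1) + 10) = -163 / 77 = -2.12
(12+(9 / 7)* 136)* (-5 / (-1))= 934.29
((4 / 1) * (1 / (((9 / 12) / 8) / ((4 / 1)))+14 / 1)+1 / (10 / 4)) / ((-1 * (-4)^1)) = 1703 / 30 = 56.77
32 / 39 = 0.82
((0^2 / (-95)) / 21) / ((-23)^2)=0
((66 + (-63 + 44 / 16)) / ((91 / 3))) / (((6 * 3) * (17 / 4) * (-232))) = -23 / 2153424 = -0.00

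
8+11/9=83/9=9.22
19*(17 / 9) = 323 / 9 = 35.89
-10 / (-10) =1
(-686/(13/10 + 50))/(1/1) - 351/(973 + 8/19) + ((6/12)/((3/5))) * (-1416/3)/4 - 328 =-154641476/351405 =-440.07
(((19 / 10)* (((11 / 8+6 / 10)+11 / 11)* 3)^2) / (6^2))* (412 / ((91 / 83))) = 328597913 / 208000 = 1579.80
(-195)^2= 38025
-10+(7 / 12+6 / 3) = -89 / 12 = -7.42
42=42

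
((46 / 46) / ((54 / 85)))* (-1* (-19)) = 1615 / 54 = 29.91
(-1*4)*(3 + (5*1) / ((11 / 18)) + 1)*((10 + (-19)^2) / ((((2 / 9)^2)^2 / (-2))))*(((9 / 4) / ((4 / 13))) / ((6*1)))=6360384303 / 352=18069273.59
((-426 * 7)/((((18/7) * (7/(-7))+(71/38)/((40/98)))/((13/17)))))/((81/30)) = -420.98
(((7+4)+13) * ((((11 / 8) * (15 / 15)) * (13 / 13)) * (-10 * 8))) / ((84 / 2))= -440 / 7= -62.86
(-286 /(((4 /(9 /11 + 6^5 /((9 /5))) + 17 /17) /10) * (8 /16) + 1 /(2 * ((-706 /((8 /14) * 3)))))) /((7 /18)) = -1727435801520 /114701143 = -15060.32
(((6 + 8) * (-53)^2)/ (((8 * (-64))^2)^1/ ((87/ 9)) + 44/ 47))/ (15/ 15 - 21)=-26800669/ 369635800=-0.07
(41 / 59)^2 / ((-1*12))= -1681 / 41772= -0.04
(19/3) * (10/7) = 190/21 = 9.05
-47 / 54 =-0.87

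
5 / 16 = 0.31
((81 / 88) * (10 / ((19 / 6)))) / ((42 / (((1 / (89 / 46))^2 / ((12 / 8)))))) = 142830 / 11588423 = 0.01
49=49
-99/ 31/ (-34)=99/ 1054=0.09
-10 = -10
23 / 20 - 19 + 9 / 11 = -3747 / 220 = -17.03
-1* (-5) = 5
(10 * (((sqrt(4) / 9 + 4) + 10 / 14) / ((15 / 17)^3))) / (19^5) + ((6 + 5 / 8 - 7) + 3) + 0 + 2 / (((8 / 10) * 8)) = 2.94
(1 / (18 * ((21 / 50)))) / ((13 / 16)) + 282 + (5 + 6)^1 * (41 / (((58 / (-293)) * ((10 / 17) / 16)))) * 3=-185629.37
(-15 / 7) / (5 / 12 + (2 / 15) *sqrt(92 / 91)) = -292500 / 50987 + 14400 *sqrt(2093) / 356909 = -3.89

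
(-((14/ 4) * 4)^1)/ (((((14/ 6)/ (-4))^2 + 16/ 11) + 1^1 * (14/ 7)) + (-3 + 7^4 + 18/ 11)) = -22176/ 3807035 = -0.01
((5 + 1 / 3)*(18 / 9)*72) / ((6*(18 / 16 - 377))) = -1024 / 3007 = -0.34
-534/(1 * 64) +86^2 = 7387.66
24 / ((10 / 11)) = 132 / 5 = 26.40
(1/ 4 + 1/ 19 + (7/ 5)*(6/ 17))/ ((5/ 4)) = 5147/ 8075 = 0.64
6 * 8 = 48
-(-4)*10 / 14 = 20 / 7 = 2.86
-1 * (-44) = 44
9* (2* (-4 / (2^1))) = -36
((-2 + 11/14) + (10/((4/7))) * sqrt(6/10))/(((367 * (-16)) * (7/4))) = -0.00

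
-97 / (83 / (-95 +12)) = 97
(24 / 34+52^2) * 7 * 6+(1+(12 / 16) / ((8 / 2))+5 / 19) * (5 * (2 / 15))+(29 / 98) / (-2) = 14383383397 / 126616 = 113598.47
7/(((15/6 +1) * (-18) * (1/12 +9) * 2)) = -2/327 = -0.01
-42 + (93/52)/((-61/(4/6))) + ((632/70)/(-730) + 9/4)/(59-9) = -85045758501/2026115000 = -41.97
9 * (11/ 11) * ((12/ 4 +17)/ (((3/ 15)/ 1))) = 900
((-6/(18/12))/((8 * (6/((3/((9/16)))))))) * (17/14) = -34/63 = -0.54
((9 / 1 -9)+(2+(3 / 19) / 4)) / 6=155 / 456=0.34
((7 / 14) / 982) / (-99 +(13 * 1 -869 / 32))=-8 / 1777911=-0.00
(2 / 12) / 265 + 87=138331 / 1590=87.00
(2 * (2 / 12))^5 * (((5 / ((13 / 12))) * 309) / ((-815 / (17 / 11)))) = -7004 / 629343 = -0.01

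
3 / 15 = 1 / 5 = 0.20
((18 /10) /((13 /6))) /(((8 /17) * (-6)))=-153 /520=-0.29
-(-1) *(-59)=-59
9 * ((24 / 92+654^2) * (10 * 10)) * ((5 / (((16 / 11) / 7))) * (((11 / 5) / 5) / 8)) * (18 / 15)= 112486596453 / 184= 611340198.11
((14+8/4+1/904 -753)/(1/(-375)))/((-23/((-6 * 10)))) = 3747639375/5198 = 720977.18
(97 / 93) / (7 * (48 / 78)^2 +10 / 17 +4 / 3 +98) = 278681 / 27406232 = 0.01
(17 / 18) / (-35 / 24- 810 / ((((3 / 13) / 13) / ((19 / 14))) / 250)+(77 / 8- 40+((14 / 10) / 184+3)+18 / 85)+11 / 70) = -930580 / 15254365189071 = -0.00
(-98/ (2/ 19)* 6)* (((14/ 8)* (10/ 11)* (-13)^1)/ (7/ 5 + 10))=111475/ 11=10134.09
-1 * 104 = -104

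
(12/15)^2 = 16/25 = 0.64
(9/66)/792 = 1/5808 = 0.00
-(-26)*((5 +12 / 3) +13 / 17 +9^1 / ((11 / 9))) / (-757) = -83278 / 141559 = -0.59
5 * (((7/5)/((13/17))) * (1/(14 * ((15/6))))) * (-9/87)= -51/1885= -0.03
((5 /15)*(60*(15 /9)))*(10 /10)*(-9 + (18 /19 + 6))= -1300 /19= -68.42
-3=-3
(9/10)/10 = 9/100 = 0.09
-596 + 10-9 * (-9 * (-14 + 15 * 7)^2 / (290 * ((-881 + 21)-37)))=-3925819 / 6670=-588.58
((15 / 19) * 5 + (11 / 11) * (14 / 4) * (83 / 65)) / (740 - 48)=20789 / 1709240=0.01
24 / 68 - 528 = -8970 / 17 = -527.65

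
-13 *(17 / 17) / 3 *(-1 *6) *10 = 260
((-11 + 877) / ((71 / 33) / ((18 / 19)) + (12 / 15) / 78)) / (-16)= -8359065 / 352324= -23.73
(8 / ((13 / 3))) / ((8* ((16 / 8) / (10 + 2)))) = 18 / 13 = 1.38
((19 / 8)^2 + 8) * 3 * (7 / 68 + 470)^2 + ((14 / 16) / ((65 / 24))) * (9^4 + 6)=174002100711867 / 19235840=9045724.06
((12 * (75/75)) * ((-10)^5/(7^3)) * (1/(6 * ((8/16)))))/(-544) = 12500/5831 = 2.14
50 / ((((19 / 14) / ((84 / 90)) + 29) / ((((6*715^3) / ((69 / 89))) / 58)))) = 318811668175000 / 3981323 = 80076815.72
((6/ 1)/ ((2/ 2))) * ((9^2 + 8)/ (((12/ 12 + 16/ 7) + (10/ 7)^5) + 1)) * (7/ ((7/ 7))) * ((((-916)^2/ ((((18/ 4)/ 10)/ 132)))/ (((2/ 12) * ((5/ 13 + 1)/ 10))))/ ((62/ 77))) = 7739019548882702080/ 1599879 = 4837253035312.48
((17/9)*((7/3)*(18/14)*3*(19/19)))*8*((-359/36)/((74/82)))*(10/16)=-1251115/1332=-939.28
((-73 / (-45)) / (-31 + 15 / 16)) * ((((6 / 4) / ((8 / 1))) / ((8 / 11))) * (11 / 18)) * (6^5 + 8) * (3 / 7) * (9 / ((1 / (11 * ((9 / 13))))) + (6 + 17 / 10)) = -12168596957 / 5627700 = -2162.27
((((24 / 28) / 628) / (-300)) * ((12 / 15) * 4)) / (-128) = 1 / 8792000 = 0.00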